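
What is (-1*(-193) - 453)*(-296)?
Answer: 76960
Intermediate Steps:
(-1*(-193) - 453)*(-296) = (193 - 453)*(-296) = -260*(-296) = 76960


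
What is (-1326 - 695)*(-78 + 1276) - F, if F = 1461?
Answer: -2422619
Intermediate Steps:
(-1326 - 695)*(-78 + 1276) - F = (-1326 - 695)*(-78 + 1276) - 1*1461 = -2021*1198 - 1461 = -2421158 - 1461 = -2422619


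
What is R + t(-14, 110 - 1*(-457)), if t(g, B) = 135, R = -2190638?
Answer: -2190503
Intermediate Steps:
R + t(-14, 110 - 1*(-457)) = -2190638 + 135 = -2190503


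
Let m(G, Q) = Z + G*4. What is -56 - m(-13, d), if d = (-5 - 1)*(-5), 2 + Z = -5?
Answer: 3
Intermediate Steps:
Z = -7 (Z = -2 - 5 = -7)
d = 30 (d = -6*(-5) = 30)
m(G, Q) = -7 + 4*G (m(G, Q) = -7 + G*4 = -7 + 4*G)
-56 - m(-13, d) = -56 - (-7 + 4*(-13)) = -56 - (-7 - 52) = -56 - 1*(-59) = -56 + 59 = 3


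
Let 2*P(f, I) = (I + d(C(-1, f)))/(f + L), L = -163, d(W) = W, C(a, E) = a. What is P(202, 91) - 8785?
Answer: -114190/13 ≈ -8783.8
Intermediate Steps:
P(f, I) = (-1 + I)/(2*(-163 + f)) (P(f, I) = ((I - 1)/(f - 163))/2 = ((-1 + I)/(-163 + f))/2 = (-1 + I)/(2*(-163 + f)))
P(202, 91) - 8785 = (-1 + 91)/(2*(-163 + 202)) - 8785 = (1/2)*90/39 - 8785 = (1/2)*(1/39)*90 - 8785 = 15/13 - 8785 = -114190/13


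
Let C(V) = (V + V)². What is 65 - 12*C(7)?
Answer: -2287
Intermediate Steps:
C(V) = 4*V² (C(V) = (2*V)² = 4*V²)
65 - 12*C(7) = 65 - 48*7² = 65 - 48*49 = 65 - 12*196 = 65 - 2352 = -2287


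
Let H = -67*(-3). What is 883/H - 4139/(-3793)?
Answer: 4181158/762393 ≈ 5.4843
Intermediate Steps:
H = 201
883/H - 4139/(-3793) = 883/201 - 4139/(-3793) = 883*(1/201) - 4139*(-1/3793) = 883/201 + 4139/3793 = 4181158/762393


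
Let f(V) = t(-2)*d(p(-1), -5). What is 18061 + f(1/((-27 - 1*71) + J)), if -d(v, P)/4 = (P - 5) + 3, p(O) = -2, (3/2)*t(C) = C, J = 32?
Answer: 54071/3 ≈ 18024.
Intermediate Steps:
t(C) = 2*C/3
d(v, P) = 8 - 4*P (d(v, P) = -4*((P - 5) + 3) = -4*((-5 + P) + 3) = -4*(-2 + P) = 8 - 4*P)
f(V) = -112/3 (f(V) = ((⅔)*(-2))*(8 - 4*(-5)) = -4*(8 + 20)/3 = -4/3*28 = -112/3)
18061 + f(1/((-27 - 1*71) + J)) = 18061 - 112/3 = 54071/3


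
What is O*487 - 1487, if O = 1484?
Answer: 721221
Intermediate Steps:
O*487 - 1487 = 1484*487 - 1487 = 722708 - 1487 = 721221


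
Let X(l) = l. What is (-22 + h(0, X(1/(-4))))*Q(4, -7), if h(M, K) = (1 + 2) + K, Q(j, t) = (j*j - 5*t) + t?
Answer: -847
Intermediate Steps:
Q(j, t) = j² - 4*t (Q(j, t) = (j² - 5*t) + t = j² - 4*t)
h(M, K) = 3 + K
(-22 + h(0, X(1/(-4))))*Q(4, -7) = (-22 + (3 + 1/(-4)))*(4² - 4*(-7)) = (-22 + (3 - ¼))*(16 + 28) = (-22 + 11/4)*44 = -77/4*44 = -847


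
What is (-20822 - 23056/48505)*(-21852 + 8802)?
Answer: 2636084773260/9701 ≈ 2.7173e+8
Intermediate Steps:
(-20822 - 23056/48505)*(-21852 + 8802) = (-20822 - 23056*1/48505)*(-13050) = (-20822 - 23056/48505)*(-13050) = -1009994166/48505*(-13050) = 2636084773260/9701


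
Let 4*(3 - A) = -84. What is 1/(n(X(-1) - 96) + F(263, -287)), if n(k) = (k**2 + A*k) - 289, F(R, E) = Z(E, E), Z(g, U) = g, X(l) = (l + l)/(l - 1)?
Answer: 1/6169 ≈ 0.00016210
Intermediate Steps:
X(l) = 2*l/(-1 + l) (X(l) = (2*l)/(-1 + l) = 2*l/(-1 + l))
A = 24 (A = 3 - 1/4*(-84) = 3 + 21 = 24)
F(R, E) = E
n(k) = -289 + k**2 + 24*k (n(k) = (k**2 + 24*k) - 289 = -289 + k**2 + 24*k)
1/(n(X(-1) - 96) + F(263, -287)) = 1/((-289 + (2*(-1)/(-1 - 1) - 96)**2 + 24*(2*(-1)/(-1 - 1) - 96)) - 287) = 1/((-289 + (2*(-1)/(-2) - 96)**2 + 24*(2*(-1)/(-2) - 96)) - 287) = 1/((-289 + (2*(-1)*(-1/2) - 96)**2 + 24*(2*(-1)*(-1/2) - 96)) - 287) = 1/((-289 + (1 - 96)**2 + 24*(1 - 96)) - 287) = 1/((-289 + (-95)**2 + 24*(-95)) - 287) = 1/((-289 + 9025 - 2280) - 287) = 1/(6456 - 287) = 1/6169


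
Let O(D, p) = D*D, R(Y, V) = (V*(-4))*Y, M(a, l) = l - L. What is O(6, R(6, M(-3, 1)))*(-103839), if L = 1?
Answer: -3738204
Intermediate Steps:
M(a, l) = -1 + l (M(a, l) = l - 1*1 = l - 1 = -1 + l)
R(Y, V) = -4*V*Y (R(Y, V) = (-4*V)*Y = -4*V*Y)
O(D, p) = D**2
O(6, R(6, M(-3, 1)))*(-103839) = 6**2*(-103839) = 36*(-103839) = -3738204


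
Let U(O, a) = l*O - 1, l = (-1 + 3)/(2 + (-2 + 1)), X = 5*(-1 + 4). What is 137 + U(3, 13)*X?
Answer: 212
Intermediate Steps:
X = 15 (X = 5*3 = 15)
l = 2 (l = 2/(2 - 1) = 2/1 = 2*1 = 2)
U(O, a) = -1 + 2*O (U(O, a) = 2*O - 1 = -1 + 2*O)
137 + U(3, 13)*X = 137 + (-1 + 2*3)*15 = 137 + (-1 + 6)*15 = 137 + 5*15 = 137 + 75 = 212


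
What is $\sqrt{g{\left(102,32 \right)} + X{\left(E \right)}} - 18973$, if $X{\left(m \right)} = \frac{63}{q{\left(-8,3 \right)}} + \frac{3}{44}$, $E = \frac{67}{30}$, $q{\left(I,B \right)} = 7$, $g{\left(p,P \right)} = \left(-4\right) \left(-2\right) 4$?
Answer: $-18973 + \frac{\sqrt{19877}}{22} \approx -18967.0$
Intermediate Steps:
$g{\left(p,P \right)} = 32$ ($g{\left(p,P \right)} = 8 \cdot 4 = 32$)
$E = \frac{67}{30}$ ($E = 67 \cdot \frac{1}{30} = \frac{67}{30} \approx 2.2333$)
$X{\left(m \right)} = \frac{399}{44}$ ($X{\left(m \right)} = \frac{63}{7} + \frac{3}{44} = 63 \cdot \frac{1}{7} + 3 \cdot \frac{1}{44} = 9 + \frac{3}{44} = \frac{399}{44}$)
$\sqrt{g{\left(102,32 \right)} + X{\left(E \right)}} - 18973 = \sqrt{32 + \frac{399}{44}} - 18973 = \sqrt{\frac{1807}{44}} - 18973 = \frac{\sqrt{19877}}{22} - 18973 = -18973 + \frac{\sqrt{19877}}{22}$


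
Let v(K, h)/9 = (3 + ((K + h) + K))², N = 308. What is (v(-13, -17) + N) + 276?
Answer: 14984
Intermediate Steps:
v(K, h) = 9*(3 + h + 2*K)² (v(K, h) = 9*(3 + ((K + h) + K))² = 9*(3 + (h + 2*K))² = 9*(3 + h + 2*K)²)
(v(-13, -17) + N) + 276 = (9*(3 - 17 + 2*(-13))² + 308) + 276 = (9*(3 - 17 - 26)² + 308) + 276 = (9*(-40)² + 308) + 276 = (9*1600 + 308) + 276 = (14400 + 308) + 276 = 14708 + 276 = 14984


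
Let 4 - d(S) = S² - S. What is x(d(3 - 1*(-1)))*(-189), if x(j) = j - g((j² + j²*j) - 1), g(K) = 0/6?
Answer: 1512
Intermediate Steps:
g(K) = 0 (g(K) = 0*(⅙) = 0)
d(S) = 4 + S - S² (d(S) = 4 - (S² - S) = 4 + (S - S²) = 4 + S - S²)
x(j) = j (x(j) = j - 1*0 = j + 0 = j)
x(d(3 - 1*(-1)))*(-189) = (4 + (3 - 1*(-1)) - (3 - 1*(-1))²)*(-189) = (4 + (3 + 1) - (3 + 1)²)*(-189) = (4 + 4 - 1*4²)*(-189) = (4 + 4 - 1*16)*(-189) = (4 + 4 - 16)*(-189) = -8*(-189) = 1512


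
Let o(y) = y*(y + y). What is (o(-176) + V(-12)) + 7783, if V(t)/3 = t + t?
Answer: 69663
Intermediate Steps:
o(y) = 2*y² (o(y) = y*(2*y) = 2*y²)
V(t) = 6*t (V(t) = 3*(t + t) = 3*(2*t) = 6*t)
(o(-176) + V(-12)) + 7783 = (2*(-176)² + 6*(-12)) + 7783 = (2*30976 - 72) + 7783 = (61952 - 72) + 7783 = 61880 + 7783 = 69663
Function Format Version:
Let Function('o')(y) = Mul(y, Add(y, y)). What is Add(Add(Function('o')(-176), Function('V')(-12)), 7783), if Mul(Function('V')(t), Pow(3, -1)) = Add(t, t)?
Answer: 69663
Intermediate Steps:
Function('o')(y) = Mul(2, Pow(y, 2)) (Function('o')(y) = Mul(y, Mul(2, y)) = Mul(2, Pow(y, 2)))
Function('V')(t) = Mul(6, t) (Function('V')(t) = Mul(3, Add(t, t)) = Mul(3, Mul(2, t)) = Mul(6, t))
Add(Add(Function('o')(-176), Function('V')(-12)), 7783) = Add(Add(Mul(2, Pow(-176, 2)), Mul(6, -12)), 7783) = Add(Add(Mul(2, 30976), -72), 7783) = Add(Add(61952, -72), 7783) = Add(61880, 7783) = 69663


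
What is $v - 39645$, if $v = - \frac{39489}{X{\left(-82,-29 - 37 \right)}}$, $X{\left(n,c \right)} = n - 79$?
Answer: $- \frac{6343356}{161} \approx -39400.0$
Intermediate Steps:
$X{\left(n,c \right)} = -79 + n$ ($X{\left(n,c \right)} = n - 79 = -79 + n$)
$v = \frac{39489}{161}$ ($v = - \frac{39489}{-79 - 82} = - \frac{39489}{-161} = \left(-39489\right) \left(- \frac{1}{161}\right) = \frac{39489}{161} \approx 245.27$)
$v - 39645 = \frac{39489}{161} - 39645 = - \frac{6343356}{161}$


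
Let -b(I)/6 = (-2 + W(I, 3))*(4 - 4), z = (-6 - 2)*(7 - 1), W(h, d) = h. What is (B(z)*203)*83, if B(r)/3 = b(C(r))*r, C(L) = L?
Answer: 0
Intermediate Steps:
z = -48 (z = -8*6 = -48)
b(I) = 0 (b(I) = -6*(-2 + I)*(4 - 4) = -6*(-2 + I)*0 = -6*0 = 0)
B(r) = 0 (B(r) = 3*(0*r) = 3*0 = 0)
(B(z)*203)*83 = (0*203)*83 = 0*83 = 0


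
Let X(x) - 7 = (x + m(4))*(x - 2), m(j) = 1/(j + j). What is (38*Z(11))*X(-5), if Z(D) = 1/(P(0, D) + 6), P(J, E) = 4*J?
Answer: 6251/24 ≈ 260.46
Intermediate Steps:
m(j) = 1/(2*j)
Z(D) = ⅙ (Z(D) = 1/(4*0 + 6) = 1/(0 + 6) = 1/6 = ⅙)
X(x) = 7 + (-2 + x)*(⅛ + x) (X(x) = 7 + (x + (½)/4)*(x - 2) = 7 + (x + (½)*(¼))*(-2 + x) = 7 + (x + ⅛)*(-2 + x) = 7 + (⅛ + x)*(-2 + x) = 7 + (-2 + x)*(⅛ + x))
(38*Z(11))*X(-5) = (38*(⅙))*(27/4 + (-5)² - 15/8*(-5)) = 19*(27/4 + 25 + 75/8)/3 = (19/3)*(329/8) = 6251/24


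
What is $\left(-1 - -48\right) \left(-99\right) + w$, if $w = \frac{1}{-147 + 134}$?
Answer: $- \frac{60490}{13} \approx -4653.1$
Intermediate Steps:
$w = - \frac{1}{13}$ ($w = \frac{1}{-13} = - \frac{1}{13} \approx -0.076923$)
$\left(-1 - -48\right) \left(-99\right) + w = \left(-1 - -48\right) \left(-99\right) - \frac{1}{13} = \left(-1 + 48\right) \left(-99\right) - \frac{1}{13} = 47 \left(-99\right) - \frac{1}{13} = -4653 - \frac{1}{13} = - \frac{60490}{13}$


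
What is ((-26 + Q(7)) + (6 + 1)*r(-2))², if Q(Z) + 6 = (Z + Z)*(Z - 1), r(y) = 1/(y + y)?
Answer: 40401/16 ≈ 2525.1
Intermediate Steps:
r(y) = 1/(2*y)
Q(Z) = -6 + 2*Z*(-1 + Z) (Q(Z) = -6 + (Z + Z)*(Z - 1) = -6 + (2*Z)*(-1 + Z) = -6 + 2*Z*(-1 + Z))
((-26 + Q(7)) + (6 + 1)*r(-2))² = ((-26 + (-6 - 2*7 + 2*7²)) + (6 + 1)*((½)/(-2)))² = ((-26 + (-6 - 14 + 2*49)) + 7*((½)*(-½)))² = ((-26 + (-6 - 14 + 98)) + 7*(-¼))² = ((-26 + 78) - 7/4)² = (52 - 7/4)² = (201/4)² = 40401/16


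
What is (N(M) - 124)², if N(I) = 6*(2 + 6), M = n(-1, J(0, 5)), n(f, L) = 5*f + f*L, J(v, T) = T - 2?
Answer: 5776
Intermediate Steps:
J(v, T) = -2 + T
n(f, L) = 5*f + L*f
M = -8 (M = -(5 + (-2 + 5)) = -(5 + 3) = -1*8 = -8)
N(I) = 48 (N(I) = 6*8 = 48)
(N(M) - 124)² = (48 - 124)² = (-76)² = 5776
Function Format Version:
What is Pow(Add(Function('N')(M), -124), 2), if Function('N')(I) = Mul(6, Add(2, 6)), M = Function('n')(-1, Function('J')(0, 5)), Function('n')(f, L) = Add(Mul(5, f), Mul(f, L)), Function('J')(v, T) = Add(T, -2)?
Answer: 5776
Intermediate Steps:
Function('J')(v, T) = Add(-2, T)
Function('n')(f, L) = Add(Mul(5, f), Mul(L, f))
M = -8 (M = Mul(-1, Add(5, Add(-2, 5))) = Mul(-1, Add(5, 3)) = Mul(-1, 8) = -8)
Function('N')(I) = 48 (Function('N')(I) = Mul(6, 8) = 48)
Pow(Add(Function('N')(M), -124), 2) = Pow(Add(48, -124), 2) = Pow(-76, 2) = 5776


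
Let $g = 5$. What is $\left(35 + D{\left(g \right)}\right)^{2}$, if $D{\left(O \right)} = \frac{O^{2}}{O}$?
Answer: $1600$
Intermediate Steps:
$D{\left(O \right)} = O$
$\left(35 + D{\left(g \right)}\right)^{2} = \left(35 + 5\right)^{2} = 40^{2} = 1600$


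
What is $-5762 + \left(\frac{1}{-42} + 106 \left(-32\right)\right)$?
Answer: $- \frac{384469}{42} \approx -9154.0$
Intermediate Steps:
$-5762 + \left(\frac{1}{-42} + 106 \left(-32\right)\right) = -5762 - \frac{142465}{42} = - \frac{384469}{42}$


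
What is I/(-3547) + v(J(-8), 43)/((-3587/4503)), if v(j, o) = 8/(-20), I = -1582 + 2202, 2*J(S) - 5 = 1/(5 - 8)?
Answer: 20824582/63615445 ≈ 0.32735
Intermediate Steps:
J(S) = 7/3 (J(S) = 5/2 + 1/(2*(5 - 8)) = 5/2 + (½)/(-3) = 5/2 + (½)*(-⅓) = 5/2 - ⅙ = 7/3)
I = 620
v(j, o) = -⅖ (v(j, o) = 8*(-1/20) = -⅖)
I/(-3547) + v(J(-8), 43)/((-3587/4503)) = 620/(-3547) - 2/(5*((-3587/4503))) = 620*(-1/3547) - 2/(5*((-3587*1/4503))) = -620/3547 - 2/(5*(-3587/4503)) = -620/3547 - ⅖*(-4503/3587) = -620/3547 + 9006/17935 = 20824582/63615445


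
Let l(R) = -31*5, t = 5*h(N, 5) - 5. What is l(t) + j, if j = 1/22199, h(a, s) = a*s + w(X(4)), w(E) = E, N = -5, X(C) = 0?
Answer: -3440844/22199 ≈ -155.00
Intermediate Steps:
h(a, s) = a*s (h(a, s) = a*s + 0 = a*s)
t = -130 (t = 5*(-5*5) - 5 = 5*(-25) - 5 = -125 - 5 = -130)
j = 1/22199 ≈ 4.5047e-5
l(R) = -155
l(t) + j = -155 + 1/22199 = -3440844/22199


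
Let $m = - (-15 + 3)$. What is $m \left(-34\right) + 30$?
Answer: $-378$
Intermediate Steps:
$m = 12$ ($m = \left(-1\right) \left(-12\right) = 12$)
$m \left(-34\right) + 30 = 12 \left(-34\right) + 30 = -408 + 30 = -378$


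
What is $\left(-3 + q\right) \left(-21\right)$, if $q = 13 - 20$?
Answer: $210$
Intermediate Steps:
$q = -7$ ($q = 13 - 20 = -7$)
$\left(-3 + q\right) \left(-21\right) = \left(-3 - 7\right) \left(-21\right) = \left(-10\right) \left(-21\right) = 210$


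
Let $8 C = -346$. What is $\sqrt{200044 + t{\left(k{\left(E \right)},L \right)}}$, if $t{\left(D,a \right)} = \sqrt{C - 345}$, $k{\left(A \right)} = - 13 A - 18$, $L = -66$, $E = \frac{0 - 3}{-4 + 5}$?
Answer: $\frac{\sqrt{800176 + 2 i \sqrt{1553}}}{2} \approx 447.26 + 0.022027 i$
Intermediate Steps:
$E = -3$ ($E = - \frac{3}{1} = \left(-3\right) 1 = -3$)
$C = - \frac{173}{4}$ ($C = \frac{1}{8} \left(-346\right) = - \frac{173}{4} \approx -43.25$)
$k{\left(A \right)} = -18 - 13 A$
$t{\left(D,a \right)} = \frac{i \sqrt{1553}}{2}$ ($t{\left(D,a \right)} = \sqrt{- \frac{173}{4} - 345} = \sqrt{- \frac{1553}{4}} = \frac{i \sqrt{1553}}{2}$)
$\sqrt{200044 + t{\left(k{\left(E \right)},L \right)}} = \sqrt{200044 + \frac{i \sqrt{1553}}{2}}$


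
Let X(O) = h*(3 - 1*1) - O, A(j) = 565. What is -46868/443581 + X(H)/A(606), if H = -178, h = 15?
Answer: 65784428/250623265 ≈ 0.26248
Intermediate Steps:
X(O) = 30 - O (X(O) = 15*(3 - 1*1) - O = 15*(3 - 1) - O = 15*2 - O = 30 - O)
-46868/443581 + X(H)/A(606) = -46868/443581 + (30 - 1*(-178))/565 = -46868*1/443581 + (30 + 178)*(1/565) = -46868/443581 + 208*(1/565) = -46868/443581 + 208/565 = 65784428/250623265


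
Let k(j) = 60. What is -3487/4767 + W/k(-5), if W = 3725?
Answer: 1169857/19068 ≈ 61.352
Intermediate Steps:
-3487/4767 + W/k(-5) = -3487/4767 + 3725/60 = -3487*1/4767 + 3725*(1/60) = -3487/4767 + 745/12 = 1169857/19068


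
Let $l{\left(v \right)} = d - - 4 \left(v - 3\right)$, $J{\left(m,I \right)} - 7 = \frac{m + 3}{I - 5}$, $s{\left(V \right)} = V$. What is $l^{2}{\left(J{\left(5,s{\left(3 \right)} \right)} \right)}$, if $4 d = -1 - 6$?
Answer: $\frac{49}{16} \approx 3.0625$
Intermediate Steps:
$d = - \frac{7}{4}$ ($d = \frac{-1 - 6}{4} = \frac{1}{4} \left(-7\right) = - \frac{7}{4} \approx -1.75$)
$J{\left(m,I \right)} = 7 + \frac{3 + m}{-5 + I}$ ($J{\left(m,I \right)} = 7 + \frac{m + 3}{I - 5} = 7 + \frac{3 + m}{-5 + I}$)
$l{\left(v \right)} = - \frac{55}{4} + 4 v$ ($l{\left(v \right)} = - \frac{7}{4} - - 4 \left(v - 3\right) = - \frac{7}{4} - - 4 \left(-3 + v\right) = - \frac{7}{4} - \left(12 - 4 v\right) = - \frac{7}{4} + \left(-12 + 4 v\right) = - \frac{55}{4} + 4 v$)
$l^{2}{\left(J{\left(5,s{\left(3 \right)} \right)} \right)} = \left(- \frac{55}{4} + 4 \frac{-32 + 5 + 7 \cdot 3}{-5 + 3}\right)^{2} = \left(- \frac{55}{4} + 4 \frac{-32 + 5 + 21}{-2}\right)^{2} = \left(- \frac{55}{4} + 4 \left(\left(- \frac{1}{2}\right) \left(-6\right)\right)\right)^{2} = \left(- \frac{55}{4} + 4 \cdot 3\right)^{2} = \left(- \frac{55}{4} + 12\right)^{2} = \left(- \frac{7}{4}\right)^{2} = \frac{49}{16}$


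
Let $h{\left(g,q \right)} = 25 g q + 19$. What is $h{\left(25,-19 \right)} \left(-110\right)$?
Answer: $1304160$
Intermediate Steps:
$h{\left(g,q \right)} = 19 + 25 g q$ ($h{\left(g,q \right)} = 25 g q + 19 = 19 + 25 g q$)
$h{\left(25,-19 \right)} \left(-110\right) = \left(19 + 25 \cdot 25 \left(-19\right)\right) \left(-110\right) = \left(19 - 11875\right) \left(-110\right) = \left(-11856\right) \left(-110\right) = 1304160$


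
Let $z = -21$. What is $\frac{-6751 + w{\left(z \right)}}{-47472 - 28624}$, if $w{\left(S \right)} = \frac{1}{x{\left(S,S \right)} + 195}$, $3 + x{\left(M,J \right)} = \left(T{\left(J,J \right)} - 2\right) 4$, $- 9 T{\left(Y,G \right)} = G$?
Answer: $\frac{3915577}{44135680} \approx 0.088717$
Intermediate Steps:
$T{\left(Y,G \right)} = - \frac{G}{9}$
$x{\left(M,J \right)} = -11 - \frac{4 J}{9}$ ($x{\left(M,J \right)} = -3 + \left(- \frac{J}{9} - 2\right) 4 = -3 + \left(-2 - \frac{J}{9}\right) 4 = -3 - \left(8 + \frac{4 J}{9}\right) = -11 - \frac{4 J}{9}$)
$w{\left(S \right)} = \frac{1}{184 - \frac{4 S}{9}}$ ($w{\left(S \right)} = \frac{1}{\left(-11 - \frac{4 S}{9}\right) + 195} = \frac{1}{184 - \frac{4 S}{9}}$)
$\frac{-6751 + w{\left(z \right)}}{-47472 - 28624} = \frac{-6751 + \frac{9}{4 \left(414 - -21\right)}}{-47472 - 28624} = \frac{-6751 + \frac{9}{4 \left(414 + 21\right)}}{-76096} = \left(-6751 + \frac{9}{4 \cdot 435}\right) \left(- \frac{1}{76096}\right) = \left(-6751 + \frac{9}{4} \cdot \frac{1}{435}\right) \left(- \frac{1}{76096}\right) = \left(-6751 + \frac{3}{580}\right) \left(- \frac{1}{76096}\right) = \left(- \frac{3915577}{580}\right) \left(- \frac{1}{76096}\right) = \frac{3915577}{44135680}$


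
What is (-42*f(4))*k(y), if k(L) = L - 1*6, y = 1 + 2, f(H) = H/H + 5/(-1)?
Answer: -504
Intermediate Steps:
f(H) = -4 (f(H) = 1 + 5*(-1) = 1 - 5 = -4)
y = 3
k(L) = -6 + L (k(L) = L - 6 = -6 + L)
(-42*f(4))*k(y) = (-42*(-4))*(-6 + 3) = 168*(-3) = -504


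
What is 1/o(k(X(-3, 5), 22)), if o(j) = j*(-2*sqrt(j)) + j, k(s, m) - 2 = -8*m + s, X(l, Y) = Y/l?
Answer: -9/1112497 - 6*I*sqrt(1581)/1112497 ≈ -8.0899e-6 - 0.00021445*I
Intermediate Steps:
k(s, m) = 2 + s - 8*m (k(s, m) = 2 + (-8*m + s) = 2 + (s - 8*m) = 2 + s - 8*m)
o(j) = j - 2*j**(3/2) (o(j) = -2*j**(3/2) + j = j - 2*j**(3/2))
1/o(k(X(-3, 5), 22)) = 1/((2 + 5/(-3) - 8*22) - 2*(2 + 5/(-3) - 8*22)**(3/2)) = 1/((2 + 5*(-1/3) - 176) - 2*(2 + 5*(-1/3) - 176)**(3/2)) = 1/((2 - 5/3 - 176) - 2*(2 - 5/3 - 176)**(3/2)) = 1/(-527/3 - (-1054)*I*sqrt(1581)/9) = 1/(-527/3 + 1054*I*sqrt(1581)/9)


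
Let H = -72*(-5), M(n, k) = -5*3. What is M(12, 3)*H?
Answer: -5400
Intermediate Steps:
M(n, k) = -15
H = 360 (H = -12*(-30) = 360)
M(12, 3)*H = -15*360 = -5400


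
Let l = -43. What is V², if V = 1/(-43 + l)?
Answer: 1/7396 ≈ 0.00013521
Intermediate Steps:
V = -1/86 (V = 1/(-43 - 43) = 1/(-86) = -1/86 ≈ -0.011628)
V² = (-1/86)² = 1/7396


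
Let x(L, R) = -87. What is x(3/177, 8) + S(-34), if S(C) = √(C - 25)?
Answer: -87 + I*√59 ≈ -87.0 + 7.6811*I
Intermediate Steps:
S(C) = √(-25 + C)
x(3/177, 8) + S(-34) = -87 + √(-25 - 34) = -87 + √(-59) = -87 + I*√59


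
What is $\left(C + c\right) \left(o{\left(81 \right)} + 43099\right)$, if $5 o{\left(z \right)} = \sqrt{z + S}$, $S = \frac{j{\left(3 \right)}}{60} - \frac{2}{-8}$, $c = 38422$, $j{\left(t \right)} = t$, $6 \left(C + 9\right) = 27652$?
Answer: $\frac{5562572435}{3} + \frac{25813 \sqrt{8130}}{30} \approx 1.8543 \cdot 10^{9}$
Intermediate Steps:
$C = \frac{13799}{3}$ ($C = -9 + \frac{1}{6} \cdot 27652 = -9 + \frac{13826}{3} = \frac{13799}{3} \approx 4599.7$)
$S = \frac{3}{10}$ ($S = \frac{3}{60} - \frac{2}{-8} = 3 \cdot \frac{1}{60} - - \frac{1}{4} = \frac{1}{20} + \frac{1}{4} = \frac{3}{10} \approx 0.3$)
$o{\left(z \right)} = \frac{\sqrt{\frac{3}{10} + z}}{5}$ ($o{\left(z \right)} = \frac{\sqrt{z + \frac{3}{10}}}{5} = \frac{\sqrt{\frac{3}{10} + z}}{5}$)
$\left(C + c\right) \left(o{\left(81 \right)} + 43099\right) = \left(\frac{13799}{3} + 38422\right) \left(\frac{\sqrt{30 + 100 \cdot 81}}{50} + 43099\right) = \frac{129065 \left(\frac{\sqrt{30 + 8100}}{50} + 43099\right)}{3} = \frac{129065 \left(\frac{\sqrt{8130}}{50} + 43099\right)}{3} = \frac{129065 \left(43099 + \frac{\sqrt{8130}}{50}\right)}{3} = \frac{5562572435}{3} + \frac{25813 \sqrt{8130}}{30}$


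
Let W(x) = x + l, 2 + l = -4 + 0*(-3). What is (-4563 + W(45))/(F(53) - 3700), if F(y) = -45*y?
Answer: 4524/6085 ≈ 0.74347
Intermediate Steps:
l = -6 (l = -2 + (-4 + 0*(-3)) = -2 + (-4 + 0) = -2 - 4 = -6)
W(x) = -6 + x (W(x) = x - 6 = -6 + x)
(-4563 + W(45))/(F(53) - 3700) = (-4563 + (-6 + 45))/(-45*53 - 3700) = (-4563 + 39)/(-2385 - 3700) = -4524/(-6085) = -4524*(-1/6085) = 4524/6085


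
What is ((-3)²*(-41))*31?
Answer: -11439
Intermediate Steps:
((-3)²*(-41))*31 = (9*(-41))*31 = -369*31 = -11439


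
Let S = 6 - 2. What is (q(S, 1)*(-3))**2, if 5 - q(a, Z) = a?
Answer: 9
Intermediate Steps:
S = 4
q(a, Z) = 5 - a
(q(S, 1)*(-3))**2 = ((5 - 1*4)*(-3))**2 = ((5 - 4)*(-3))**2 = (1*(-3))**2 = (-3)**2 = 9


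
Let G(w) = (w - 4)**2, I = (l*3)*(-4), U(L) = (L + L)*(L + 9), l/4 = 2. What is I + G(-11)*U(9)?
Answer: 72804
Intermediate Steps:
l = 8 (l = 4*2 = 8)
U(L) = 2*L*(9 + L) (U(L) = (2*L)*(9 + L) = 2*L*(9 + L))
I = -96 (I = (8*3)*(-4) = 24*(-4) = -96)
G(w) = (-4 + w)**2
I + G(-11)*U(9) = -96 + (-4 - 11)**2*(2*9*(9 + 9)) = -96 + (-15)**2*(2*9*18) = -96 + 225*324 = -96 + 72900 = 72804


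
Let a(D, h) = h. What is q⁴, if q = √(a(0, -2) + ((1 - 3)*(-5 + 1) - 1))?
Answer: 25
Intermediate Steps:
q = √5 (q = √(-2 + ((1 - 3)*(-5 + 1) - 1)) = √(-2 + (-2*(-4) - 1)) = √(-2 + (8 - 1)) = √(-2 + 7) = √5 ≈ 2.2361)
q⁴ = (√5)⁴ = 25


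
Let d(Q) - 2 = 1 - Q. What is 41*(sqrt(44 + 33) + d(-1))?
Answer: 164 + 41*sqrt(77) ≈ 523.77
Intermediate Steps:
d(Q) = 3 - Q (d(Q) = 2 + (1 - Q) = 3 - Q)
41*(sqrt(44 + 33) + d(-1)) = 41*(sqrt(44 + 33) + (3 - 1*(-1))) = 41*(sqrt(77) + (3 + 1)) = 41*(sqrt(77) + 4) = 41*(4 + sqrt(77)) = 164 + 41*sqrt(77)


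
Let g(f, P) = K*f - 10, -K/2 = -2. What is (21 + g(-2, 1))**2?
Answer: 9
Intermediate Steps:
K = 4 (K = -2*(-2) = 4)
g(f, P) = -10 + 4*f (g(f, P) = 4*f - 10 = -10 + 4*f)
(21 + g(-2, 1))**2 = (21 + (-10 + 4*(-2)))**2 = (21 + (-10 - 8))**2 = (21 - 18)**2 = 3**2 = 9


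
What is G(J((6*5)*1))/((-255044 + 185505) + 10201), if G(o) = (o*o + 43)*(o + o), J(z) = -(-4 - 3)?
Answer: -644/29669 ≈ -0.021706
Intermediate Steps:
J(z) = 7 (J(z) = -1*(-7) = 7)
G(o) = 2*o*(43 + o²) (G(o) = (o² + 43)*(2*o) = (43 + o²)*(2*o) = 2*o*(43 + o²))
G(J((6*5)*1))/((-255044 + 185505) + 10201) = (2*7*(43 + 7²))/((-255044 + 185505) + 10201) = (2*7*(43 + 49))/(-69539 + 10201) = (2*7*92)/(-59338) = 1288*(-1/59338) = -644/29669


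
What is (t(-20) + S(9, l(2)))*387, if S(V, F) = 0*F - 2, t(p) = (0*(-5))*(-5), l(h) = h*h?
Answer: -774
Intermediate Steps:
l(h) = h²
t(p) = 0 (t(p) = 0*(-5) = 0)
S(V, F) = -2 (S(V, F) = 0 - 2 = -2)
(t(-20) + S(9, l(2)))*387 = (0 - 2)*387 = -2*387 = -774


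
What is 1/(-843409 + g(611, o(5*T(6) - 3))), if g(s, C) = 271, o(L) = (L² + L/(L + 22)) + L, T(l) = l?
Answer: -1/843138 ≈ -1.1860e-6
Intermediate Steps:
o(L) = L + L² + L/(22 + L) (o(L) = (L² + L/(22 + L)) + L = L + L² + L/(22 + L))
1/(-843409 + g(611, o(5*T(6) - 3))) = 1/(-843409 + 271) = 1/(-843138) = -1/843138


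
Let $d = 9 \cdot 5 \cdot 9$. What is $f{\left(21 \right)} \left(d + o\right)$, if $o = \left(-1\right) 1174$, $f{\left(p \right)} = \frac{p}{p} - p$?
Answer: $15380$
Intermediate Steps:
$f{\left(p \right)} = 1 - p$
$d = 405$ ($d = 45 \cdot 9 = 405$)
$o = -1174$
$f{\left(21 \right)} \left(d + o\right) = \left(1 - 21\right) \left(405 - 1174\right) = \left(1 - 21\right) \left(-769\right) = \left(-20\right) \left(-769\right) = 15380$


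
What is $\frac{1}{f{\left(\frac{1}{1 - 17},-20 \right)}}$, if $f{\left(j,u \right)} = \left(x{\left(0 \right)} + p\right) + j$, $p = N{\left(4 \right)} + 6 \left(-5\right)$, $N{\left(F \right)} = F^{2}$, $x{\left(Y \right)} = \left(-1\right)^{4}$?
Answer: $- \frac{16}{209} \approx -0.076555$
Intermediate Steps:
$x{\left(Y \right)} = 1$
$p = -14$ ($p = 4^{2} + 6 \left(-5\right) = 16 - 30 = -14$)
$f{\left(j,u \right)} = -13 + j$ ($f{\left(j,u \right)} = \left(1 - 14\right) + j = -13 + j$)
$\frac{1}{f{\left(\frac{1}{1 - 17},-20 \right)}} = \frac{1}{-13 + \frac{1}{1 - 17}} = \frac{1}{-13 + \frac{1}{-16}} = \frac{1}{-13 - \frac{1}{16}} = \frac{1}{- \frac{209}{16}} = - \frac{16}{209}$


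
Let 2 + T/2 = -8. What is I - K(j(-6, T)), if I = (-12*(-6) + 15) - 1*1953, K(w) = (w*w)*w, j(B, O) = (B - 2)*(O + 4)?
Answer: -2099018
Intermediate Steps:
T = -20 (T = -4 + 2*(-8) = -4 - 16 = -20)
j(B, O) = (-2 + B)*(4 + O)
K(w) = w³ (K(w) = w²*w = w³)
I = -1866 (I = (72 + 15) - 1953 = 87 - 1953 = -1866)
I - K(j(-6, T)) = -1866 - (-8 - 2*(-20) + 4*(-6) - 6*(-20))³ = -1866 - (-8 + 40 - 24 + 120)³ = -1866 - 1*128³ = -1866 - 1*2097152 = -1866 - 2097152 = -2099018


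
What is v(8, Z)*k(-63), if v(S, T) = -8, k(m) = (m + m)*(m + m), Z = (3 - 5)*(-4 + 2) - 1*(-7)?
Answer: -127008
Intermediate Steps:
Z = 11 (Z = -2*(-2) + 7 = 4 + 7 = 11)
k(m) = 4*m² (k(m) = (2*m)*(2*m) = 4*m²)
v(8, Z)*k(-63) = -32*(-63)² = -32*3969 = -8*15876 = -127008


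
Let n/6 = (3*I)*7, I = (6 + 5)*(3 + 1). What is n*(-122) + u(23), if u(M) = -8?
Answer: -676376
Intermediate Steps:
I = 44 (I = 11*4 = 44)
n = 5544 (n = 6*((3*44)*7) = 6*(132*7) = 6*924 = 5544)
n*(-122) + u(23) = 5544*(-122) - 8 = -676368 - 8 = -676376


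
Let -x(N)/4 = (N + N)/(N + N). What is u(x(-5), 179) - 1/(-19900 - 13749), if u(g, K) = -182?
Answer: -6124117/33649 ≈ -182.00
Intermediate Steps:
x(N) = -4 (x(N) = -4*(N + N)/(N + N) = -4*2*N/(2*N) = -4*2*N*1/(2*N) = -4*1 = -4)
u(x(-5), 179) - 1/(-19900 - 13749) = -182 - 1/(-19900 - 13749) = -182 - 1/(-33649) = -182 - 1*(-1/33649) = -182 + 1/33649 = -6124117/33649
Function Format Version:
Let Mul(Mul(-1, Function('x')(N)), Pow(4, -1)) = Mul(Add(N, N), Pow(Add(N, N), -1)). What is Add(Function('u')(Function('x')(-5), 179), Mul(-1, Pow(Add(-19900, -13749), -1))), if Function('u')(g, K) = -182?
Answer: Rational(-6124117, 33649) ≈ -182.00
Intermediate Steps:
Function('x')(N) = -4 (Function('x')(N) = Mul(-4, Mul(Add(N, N), Pow(Add(N, N), -1))) = Mul(-4, Mul(Mul(2, N), Pow(Mul(2, N), -1))) = Mul(-4, Mul(Mul(2, N), Mul(Rational(1, 2), Pow(N, -1)))) = Mul(-4, 1) = -4)
Add(Function('u')(Function('x')(-5), 179), Mul(-1, Pow(Add(-19900, -13749), -1))) = Add(-182, Mul(-1, Pow(Add(-19900, -13749), -1))) = Add(-182, Mul(-1, Pow(-33649, -1))) = Add(-182, Mul(-1, Rational(-1, 33649))) = Add(-182, Rational(1, 33649)) = Rational(-6124117, 33649)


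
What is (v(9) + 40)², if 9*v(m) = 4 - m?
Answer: 126025/81 ≈ 1555.9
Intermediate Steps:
v(m) = 4/9 - m/9 (v(m) = (4 - m)/9 = 4/9 - m/9)
(v(9) + 40)² = ((4/9 - ⅑*9) + 40)² = ((4/9 - 1) + 40)² = (-5/9 + 40)² = (355/9)² = 126025/81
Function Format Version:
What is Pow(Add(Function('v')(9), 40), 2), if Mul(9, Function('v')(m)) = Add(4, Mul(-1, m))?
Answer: Rational(126025, 81) ≈ 1555.9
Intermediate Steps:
Function('v')(m) = Add(Rational(4, 9), Mul(Rational(-1, 9), m)) (Function('v')(m) = Mul(Rational(1, 9), Add(4, Mul(-1, m))) = Add(Rational(4, 9), Mul(Rational(-1, 9), m)))
Pow(Add(Function('v')(9), 40), 2) = Pow(Add(Add(Rational(4, 9), Mul(Rational(-1, 9), 9)), 40), 2) = Pow(Add(Add(Rational(4, 9), -1), 40), 2) = Pow(Add(Rational(-5, 9), 40), 2) = Pow(Rational(355, 9), 2) = Rational(126025, 81)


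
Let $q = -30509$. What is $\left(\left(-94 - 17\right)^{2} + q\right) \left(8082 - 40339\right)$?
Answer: $586690316$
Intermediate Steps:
$\left(\left(-94 - 17\right)^{2} + q\right) \left(8082 - 40339\right) = \left(\left(-94 - 17\right)^{2} - 30509\right) \left(8082 - 40339\right) = \left(\left(-111\right)^{2} - 30509\right) \left(-32257\right) = \left(12321 - 30509\right) \left(-32257\right) = \left(-18188\right) \left(-32257\right) = 586690316$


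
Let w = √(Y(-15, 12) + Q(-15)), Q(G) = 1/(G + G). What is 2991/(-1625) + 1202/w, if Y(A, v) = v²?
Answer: -2991/1625 + 1202*√129570/4319 ≈ 98.338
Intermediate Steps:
Q(G) = 1/(2*G)
w = √129570/30 (w = √(12² + (½)/(-15)) = √(144 + (½)*(-1/15)) = √(144 - 1/30) = √(4319/30) = √129570/30 ≈ 11.999)
2991/(-1625) + 1202/w = 2991/(-1625) + 1202/((√129570/30)) = 2991*(-1/1625) + 1202*(√129570/4319) = -2991/1625 + 1202*√129570/4319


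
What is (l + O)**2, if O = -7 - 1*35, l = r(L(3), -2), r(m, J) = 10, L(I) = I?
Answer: 1024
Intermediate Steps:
l = 10
O = -42 (O = -7 - 35 = -42)
(l + O)**2 = (10 - 42)**2 = (-32)**2 = 1024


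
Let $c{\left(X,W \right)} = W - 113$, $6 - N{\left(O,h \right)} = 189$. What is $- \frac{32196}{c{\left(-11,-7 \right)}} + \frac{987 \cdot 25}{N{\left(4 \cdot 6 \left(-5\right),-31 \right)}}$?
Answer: $\frac{81413}{610} \approx 133.46$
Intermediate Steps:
$N{\left(O,h \right)} = -183$ ($N{\left(O,h \right)} = 6 - 189 = -183$)
$c{\left(X,W \right)} = -113 + W$ ($c{\left(X,W \right)} = W - 113 = -113 + W$)
$- \frac{32196}{c{\left(-11,-7 \right)}} + \frac{987 \cdot 25}{N{\left(4 \cdot 6 \left(-5\right),-31 \right)}} = - \frac{32196}{-113 - 7} + \frac{987 \cdot 25}{-183} = - \frac{32196}{-120} + 24675 \left(- \frac{1}{183}\right) = \left(-32196\right) \left(- \frac{1}{120}\right) - \frac{8225}{61} = \frac{2683}{10} - \frac{8225}{61} = \frac{81413}{610}$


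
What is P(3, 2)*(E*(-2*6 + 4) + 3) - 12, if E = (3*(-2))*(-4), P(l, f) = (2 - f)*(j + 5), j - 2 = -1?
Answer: -12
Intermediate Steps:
j = 1 (j = 2 - 1 = 1)
P(l, f) = 12 - 6*f (P(l, f) = (2 - f)*(1 + 5) = (2 - f)*6 = 12 - 6*f)
E = 24 (E = -6*(-4) = 24)
P(3, 2)*(E*(-2*6 + 4) + 3) - 12 = (12 - 6*2)*(24*(-2*6 + 4) + 3) - 12 = (12 - 12)*(24*(-12 + 4) + 3) - 12 = 0*(24*(-8) + 3) - 12 = 0*(-192 + 3) - 12 = 0*(-189) - 12 = 0 - 12 = -12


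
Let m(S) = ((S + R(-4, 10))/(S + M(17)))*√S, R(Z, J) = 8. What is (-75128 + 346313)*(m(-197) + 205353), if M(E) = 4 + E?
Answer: 55688653305 + 51253965*I*√197/176 ≈ 5.5689e+10 + 4.0874e+6*I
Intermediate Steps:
m(S) = √S*(8 + S)/(21 + S) (m(S) = ((S + 8)/(S + (4 + 17)))*√S = ((8 + S)/(S + 21))*√S = ((8 + S)/(21 + S))*√S = √S*(8 + S)/(21 + S))
(-75128 + 346313)*(m(-197) + 205353) = (-75128 + 346313)*(√(-197)*(8 - 197)/(21 - 197) + 205353) = 271185*((I*√197)*(-189)/(-176) + 205353) = 271185*((I*√197)*(-1/176)*(-189) + 205353) = 271185*(189*I*√197/176 + 205353) = 271185*(205353 + 189*I*√197/176) = 55688653305 + 51253965*I*√197/176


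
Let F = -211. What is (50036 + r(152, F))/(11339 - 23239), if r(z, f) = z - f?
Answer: -50399/11900 ≈ -4.2352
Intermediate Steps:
(50036 + r(152, F))/(11339 - 23239) = (50036 + (152 - 1*(-211)))/(11339 - 23239) = (50036 + (152 + 211))/(-11900) = (50036 + 363)*(-1/11900) = 50399*(-1/11900) = -50399/11900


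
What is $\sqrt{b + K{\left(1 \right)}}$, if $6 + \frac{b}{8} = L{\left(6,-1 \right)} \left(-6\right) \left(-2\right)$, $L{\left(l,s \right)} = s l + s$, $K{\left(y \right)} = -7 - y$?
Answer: $2 i \sqrt{182} \approx 26.981 i$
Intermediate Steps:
$L{\left(l,s \right)} = s + l s$ ($L{\left(l,s \right)} = l s + s = s + l s$)
$b = -720$ ($b = -48 + 8 - (1 + 6) \left(-6\right) \left(-2\right) = -48 + 8 \left(-1\right) 7 \left(-6\right) \left(-2\right) = -48 + 8 \left(-7\right) \left(-6\right) \left(-2\right) = -48 + 8 \cdot 42 \left(-2\right) = -48 + 8 \left(-84\right) = -48 - 672 = -720$)
$\sqrt{b + K{\left(1 \right)}} = \sqrt{-720 - 8} = \sqrt{-728} = 2 i \sqrt{182}$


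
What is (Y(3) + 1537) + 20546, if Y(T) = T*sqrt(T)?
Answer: 22083 + 3*sqrt(3) ≈ 22088.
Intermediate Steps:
Y(T) = T**(3/2)
(Y(3) + 1537) + 20546 = (3**(3/2) + 1537) + 20546 = (3*sqrt(3) + 1537) + 20546 = (1537 + 3*sqrt(3)) + 20546 = 22083 + 3*sqrt(3)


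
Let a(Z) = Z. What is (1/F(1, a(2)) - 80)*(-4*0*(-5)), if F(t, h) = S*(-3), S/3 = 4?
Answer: 0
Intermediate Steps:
S = 12 (S = 3*4 = 12)
F(t, h) = -36 (F(t, h) = 12*(-3) = -36)
(1/F(1, a(2)) - 80)*(-4*0*(-5)) = (1/(-36) - 80)*(-4*0*(-5)) = (-1/36 - 80)*(0*(-5)) = -2881/36*0 = 0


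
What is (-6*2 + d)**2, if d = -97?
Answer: 11881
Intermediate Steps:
(-6*2 + d)**2 = (-6*2 - 97)**2 = (-12 - 97)**2 = (-109)**2 = 11881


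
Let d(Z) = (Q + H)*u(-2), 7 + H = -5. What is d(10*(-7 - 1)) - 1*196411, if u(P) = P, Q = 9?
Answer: -196405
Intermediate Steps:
H = -12 (H = -7 - 5 = -12)
d(Z) = 6 (d(Z) = (9 - 12)*(-2) = -3*(-2) = 6)
d(10*(-7 - 1)) - 1*196411 = 6 - 1*196411 = 6 - 196411 = -196405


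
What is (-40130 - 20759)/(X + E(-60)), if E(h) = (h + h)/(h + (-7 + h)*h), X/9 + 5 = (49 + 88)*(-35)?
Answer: 2009337/1425601 ≈ 1.4095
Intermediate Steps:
X = -43200 (X = -45 + 9*((49 + 88)*(-35)) = -45 + 9*(137*(-35)) = -45 + 9*(-4795) = -45 - 43155 = -43200)
E(h) = 2*h/(h + h*(-7 + h)) (E(h) = (2*h)/(h + h*(-7 + h)) = 2*h/(h + h*(-7 + h)))
(-40130 - 20759)/(X + E(-60)) = (-40130 - 20759)/(-43200 + 2/(-6 - 60)) = -60889/(-43200 + 2/(-66)) = -60889/(-43200 + 2*(-1/66)) = -60889/(-43200 - 1/33) = -60889/(-1425601/33) = -60889*(-33/1425601) = 2009337/1425601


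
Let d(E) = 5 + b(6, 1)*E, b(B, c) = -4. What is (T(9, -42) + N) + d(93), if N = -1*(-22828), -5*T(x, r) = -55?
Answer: 22472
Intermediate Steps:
T(x, r) = 11 (T(x, r) = -1/5*(-55) = 11)
N = 22828
d(E) = 5 - 4*E
(T(9, -42) + N) + d(93) = (11 + 22828) + (5 - 4*93) = 22839 + (5 - 372) = 22839 - 367 = 22472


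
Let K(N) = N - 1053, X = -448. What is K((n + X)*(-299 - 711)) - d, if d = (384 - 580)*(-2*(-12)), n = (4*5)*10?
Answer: 254131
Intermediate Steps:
n = 200 (n = 20*10 = 200)
d = -4704 (d = -196*24 = -4704)
K(N) = -1053 + N
K((n + X)*(-299 - 711)) - d = (-1053 + (200 - 448)*(-299 - 711)) - 1*(-4704) = (-1053 - 248*(-1010)) + 4704 = (-1053 + 250480) + 4704 = 249427 + 4704 = 254131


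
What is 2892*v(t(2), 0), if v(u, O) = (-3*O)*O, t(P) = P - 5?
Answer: 0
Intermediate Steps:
t(P) = -5 + P
v(u, O) = -3*O**2
2892*v(t(2), 0) = 2892*(-3*0**2) = 2892*(-3*0) = 2892*0 = 0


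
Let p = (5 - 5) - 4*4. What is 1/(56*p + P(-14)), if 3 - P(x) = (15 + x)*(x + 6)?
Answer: -1/885 ≈ -0.0011299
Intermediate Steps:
p = -16 (p = 0 - 16 = -16)
P(x) = 3 - (6 + x)*(15 + x) (P(x) = 3 - (15 + x)*(x + 6) = 3 - (15 + x)*(6 + x) = 3 - (6 + x)*(15 + x))
1/(56*p + P(-14)) = 1/(56*(-16) + (-87 - 1*(-14)**2 - 21*(-14))) = 1/(-896 + (-87 - 1*196 + 294)) = 1/(-896 + (-87 - 196 + 294)) = 1/(-896 + 11) = 1/(-885) = -1/885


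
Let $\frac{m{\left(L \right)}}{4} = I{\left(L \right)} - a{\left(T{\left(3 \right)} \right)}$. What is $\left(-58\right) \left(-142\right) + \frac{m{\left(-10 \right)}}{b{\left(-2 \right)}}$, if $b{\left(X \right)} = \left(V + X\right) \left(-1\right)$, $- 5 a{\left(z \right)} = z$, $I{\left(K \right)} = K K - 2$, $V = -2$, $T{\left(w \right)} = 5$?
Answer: $8335$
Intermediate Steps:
$I{\left(K \right)} = -2 + K^{2}$ ($I{\left(K \right)} = K^{2} - 2 = -2 + K^{2}$)
$a{\left(z \right)} = - \frac{z}{5}$
$b{\left(X \right)} = 2 - X$ ($b{\left(X \right)} = \left(-2 + X\right) \left(-1\right) = 2 - X$)
$m{\left(L \right)} = -4 + 4 L^{2}$ ($m{\left(L \right)} = 4 \left(\left(-2 + L^{2}\right) - \left(- \frac{1}{5}\right) 5\right) = 4 \left(\left(-2 + L^{2}\right) - -1\right) = 4 \left(\left(-2 + L^{2}\right) + 1\right) = 4 \left(-1 + L^{2}\right) = -4 + 4 L^{2}$)
$\left(-58\right) \left(-142\right) + \frac{m{\left(-10 \right)}}{b{\left(-2 \right)}} = \left(-58\right) \left(-142\right) + \frac{-4 + 4 \left(-10\right)^{2}}{2 - -2} = 8236 + \frac{-4 + 4 \cdot 100}{2 + 2} = 8236 + \frac{-4 + 400}{4} = 8236 + 396 \cdot \frac{1}{4} = 8236 + 99 = 8335$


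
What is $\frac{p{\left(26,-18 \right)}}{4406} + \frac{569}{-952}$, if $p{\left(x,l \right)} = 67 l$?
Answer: $- \frac{1827563}{2097256} \approx -0.87141$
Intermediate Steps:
$\frac{p{\left(26,-18 \right)}}{4406} + \frac{569}{-952} = \frac{67 \left(-18\right)}{4406} + \frac{569}{-952} = \left(-1206\right) \frac{1}{4406} + 569 \left(- \frac{1}{952}\right) = - \frac{603}{2203} - \frac{569}{952} = - \frac{1827563}{2097256}$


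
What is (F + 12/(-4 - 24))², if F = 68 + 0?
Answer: 223729/49 ≈ 4565.9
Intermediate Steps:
F = 68
(F + 12/(-4 - 24))² = (68 + 12/(-4 - 24))² = (68 + 12/(-28))² = (68 + 12*(-1/28))² = (68 - 3/7)² = (473/7)² = 223729/49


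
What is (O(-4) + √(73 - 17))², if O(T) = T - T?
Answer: 56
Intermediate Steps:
O(T) = 0
(O(-4) + √(73 - 17))² = (0 + √(73 - 17))² = (0 + √56)² = (0 + 2*√14)² = (2*√14)² = 56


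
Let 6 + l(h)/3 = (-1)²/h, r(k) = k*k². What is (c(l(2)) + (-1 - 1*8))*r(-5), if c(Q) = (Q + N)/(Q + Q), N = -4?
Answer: 69125/66 ≈ 1047.3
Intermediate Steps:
r(k) = k³
l(h) = -18 + 3/h (l(h) = -18 + 3*((-1)²/h) = -18 + 3*(1/h) = -18 + 3/h)
c(Q) = (-4 + Q)/(2*Q) (c(Q) = (Q - 4)/(Q + Q) = (-4 + Q)/((2*Q)) = (-4 + Q)*(1/(2*Q)) = (-4 + Q)/(2*Q))
(c(l(2)) + (-1 - 1*8))*r(-5) = ((-4 + (-18 + 3/2))/(2*(-18 + 3/2)) + (-1 - 1*8))*(-5)³ = ((-4 + (-18 + 3*(½)))/(2*(-18 + 3*(½))) + (-1 - 8))*(-125) = ((-4 + (-18 + 3/2))/(2*(-18 + 3/2)) - 9)*(-125) = ((-4 - 33/2)/(2*(-33/2)) - 9)*(-125) = ((½)*(-2/33)*(-41/2) - 9)*(-125) = (41/66 - 9)*(-125) = -553/66*(-125) = 69125/66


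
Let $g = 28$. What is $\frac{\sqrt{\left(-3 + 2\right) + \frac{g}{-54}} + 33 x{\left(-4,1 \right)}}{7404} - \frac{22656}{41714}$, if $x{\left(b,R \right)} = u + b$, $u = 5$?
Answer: $- \frac{27728077}{51475076} + \frac{i \sqrt{123}}{66636} \approx -0.53867 + 0.00016643 i$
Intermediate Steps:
$x{\left(b,R \right)} = 5 + b$
$\frac{\sqrt{\left(-3 + 2\right) + \frac{g}{-54}} + 33 x{\left(-4,1 \right)}}{7404} - \frac{22656}{41714} = \frac{\sqrt{\left(-3 + 2\right) + \frac{28}{-54}} + 33 \left(5 - 4\right)}{7404} - \frac{22656}{41714} = \left(\sqrt{-1 + 28 \left(- \frac{1}{54}\right)} + 33 \cdot 1\right) \frac{1}{7404} - \frac{11328}{20857} = \left(\sqrt{-1 - \frac{14}{27}} + 33\right) \frac{1}{7404} - \frac{11328}{20857} = \left(\sqrt{- \frac{41}{27}} + 33\right) \frac{1}{7404} - \frac{11328}{20857} = \left(\frac{i \sqrt{123}}{9} + 33\right) \frac{1}{7404} - \frac{11328}{20857} = \left(33 + \frac{i \sqrt{123}}{9}\right) \frac{1}{7404} - \frac{11328}{20857} = \left(\frac{11}{2468} + \frac{i \sqrt{123}}{66636}\right) - \frac{11328}{20857} = - \frac{27728077}{51475076} + \frac{i \sqrt{123}}{66636}$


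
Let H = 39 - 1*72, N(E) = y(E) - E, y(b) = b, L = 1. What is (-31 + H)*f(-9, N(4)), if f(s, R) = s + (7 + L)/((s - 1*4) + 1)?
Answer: 1856/3 ≈ 618.67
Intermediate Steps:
N(E) = 0 (N(E) = E - E = 0)
f(s, R) = s + 8/(-3 + s) (f(s, R) = s + (7 + 1)/((s - 1*4) + 1) = s + 8/((s - 4) + 1) = s + 8/((-4 + s) + 1) = s + 8/(-3 + s))
H = -33 (H = 39 - 72 = -33)
(-31 + H)*f(-9, N(4)) = (-31 - 33)*((8 + (-9)**2 - 3*(-9))/(-3 - 9)) = -64*(8 + 81 + 27)/(-12) = -(-16)*116/3 = -64*(-29/3) = 1856/3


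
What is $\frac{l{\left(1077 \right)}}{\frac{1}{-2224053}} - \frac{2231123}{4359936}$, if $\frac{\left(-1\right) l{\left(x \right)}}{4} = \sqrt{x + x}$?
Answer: $- \frac{2231123}{4359936} + 8896212 \sqrt{2154} \approx 4.1288 \cdot 10^{8}$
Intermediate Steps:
$l{\left(x \right)} = - 4 \sqrt{2} \sqrt{x}$ ($l{\left(x \right)} = - 4 \sqrt{x + x} = - 4 \sqrt{2 x} = - 4 \sqrt{2} \sqrt{x}$)
$\frac{l{\left(1077 \right)}}{\frac{1}{-2224053}} - \frac{2231123}{4359936} = \frac{\left(-4\right) \sqrt{2} \sqrt{1077}}{\frac{1}{-2224053}} - \frac{2231123}{4359936} = \frac{\left(-4\right) \sqrt{2154}}{- \frac{1}{2224053}} - \frac{2231123}{4359936} = - 4 \sqrt{2154} \left(-2224053\right) - \frac{2231123}{4359936} = 8896212 \sqrt{2154} - \frac{2231123}{4359936} = - \frac{2231123}{4359936} + 8896212 \sqrt{2154}$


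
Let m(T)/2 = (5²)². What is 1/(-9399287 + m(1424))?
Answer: -1/9398037 ≈ -1.0641e-7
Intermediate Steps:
m(T) = 1250 (m(T) = 2*(5²)² = 2*25² = 2*625 = 1250)
1/(-9399287 + m(1424)) = 1/(-9399287 + 1250) = 1/(-9398037) = -1/9398037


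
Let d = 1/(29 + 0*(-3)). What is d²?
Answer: 1/841 ≈ 0.0011891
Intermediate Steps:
d = 1/29 (d = 1/(29 + 0) = 1/29 ≈ 0.034483)
d² = (1/29)² = 1/841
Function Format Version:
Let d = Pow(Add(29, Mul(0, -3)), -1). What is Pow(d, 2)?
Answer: Rational(1, 841) ≈ 0.0011891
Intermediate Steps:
d = Rational(1, 29) (d = Pow(Add(29, 0), -1) = Pow(29, -1) = Rational(1, 29) ≈ 0.034483)
Pow(d, 2) = Pow(Rational(1, 29), 2) = Rational(1, 841)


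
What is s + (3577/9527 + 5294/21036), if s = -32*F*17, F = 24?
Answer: -186887636623/14314998 ≈ -13055.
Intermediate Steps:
s = -13056 (s = -32*24*17 = -768*17 = -13056)
s + (3577/9527 + 5294/21036) = -13056 + (3577/9527 + 5294/21036) = -13056 + (3577*(1/9527) + 5294*(1/21036)) = -13056 + (511/1361 + 2647/10518) = -13056 + 8977265/14314998 = -186887636623/14314998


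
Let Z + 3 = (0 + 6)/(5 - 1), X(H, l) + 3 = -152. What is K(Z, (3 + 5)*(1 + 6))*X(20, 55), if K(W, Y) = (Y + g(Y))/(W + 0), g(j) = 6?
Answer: 19220/3 ≈ 6406.7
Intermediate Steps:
X(H, l) = -155 (X(H, l) = -3 - 152 = -155)
Z = -3/2 (Z = -3 + (0 + 6)/(5 - 1) = -3 + 6/4 = -3 + 6*(¼) = -3 + 3/2 = -3/2 ≈ -1.5000)
K(W, Y) = (6 + Y)/W (K(W, Y) = (Y + 6)/(W + 0) = (6 + Y)/W)
K(Z, (3 + 5)*(1 + 6))*X(20, 55) = ((6 + (3 + 5)*(1 + 6))/(-3/2))*(-155) = -2*(6 + 8*7)/3*(-155) = -2*(6 + 56)/3*(-155) = -⅔*62*(-155) = -124/3*(-155) = 19220/3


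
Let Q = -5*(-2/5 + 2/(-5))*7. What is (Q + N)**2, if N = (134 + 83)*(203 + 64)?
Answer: 3360173089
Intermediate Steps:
N = 57939 (N = 217*267 = 57939)
Q = 28 (Q = -5*(-2*1/5 + 2*(-1/5))*7 = -5*(-2/5 - 2/5)*7 = -5*(-4/5)*7 = 4*7 = 28)
(Q + N)**2 = (28 + 57939)**2 = 57967**2 = 3360173089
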